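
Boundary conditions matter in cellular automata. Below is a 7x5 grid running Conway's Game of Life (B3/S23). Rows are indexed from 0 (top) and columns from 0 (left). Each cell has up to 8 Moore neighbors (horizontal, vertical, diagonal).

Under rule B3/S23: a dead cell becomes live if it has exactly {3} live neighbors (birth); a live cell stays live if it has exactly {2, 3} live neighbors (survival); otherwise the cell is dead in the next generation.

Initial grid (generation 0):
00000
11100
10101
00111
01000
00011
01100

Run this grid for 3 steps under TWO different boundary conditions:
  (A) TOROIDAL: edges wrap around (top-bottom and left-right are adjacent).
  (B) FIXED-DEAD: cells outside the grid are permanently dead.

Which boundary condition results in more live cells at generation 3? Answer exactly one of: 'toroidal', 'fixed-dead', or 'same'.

Under TOROIDAL boundary, generation 3:
00000
00010
00110
10011
10110
10000
10110
Population = 13

Under FIXED-DEAD boundary, generation 3:
01110
00000
01101
00001
00111
00001
00110
Population = 13

Comparison: toroidal=13, fixed-dead=13 -> same

Answer: same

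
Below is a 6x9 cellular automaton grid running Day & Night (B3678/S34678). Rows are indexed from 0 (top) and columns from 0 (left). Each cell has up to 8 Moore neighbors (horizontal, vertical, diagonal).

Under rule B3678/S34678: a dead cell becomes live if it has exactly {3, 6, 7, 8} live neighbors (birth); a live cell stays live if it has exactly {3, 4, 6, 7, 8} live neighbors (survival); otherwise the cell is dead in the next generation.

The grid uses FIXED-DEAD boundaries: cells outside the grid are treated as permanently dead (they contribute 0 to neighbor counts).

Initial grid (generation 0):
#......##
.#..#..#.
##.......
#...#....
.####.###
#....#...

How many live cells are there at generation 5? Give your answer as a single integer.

Simulating step by step:
Generation 0 (given above): 19 live cells
Generation 1: 17 live cells
.........
.#......#
##.......
#....#.#.
##.##....
.####.##.
Generation 2: 17 live cells
.........
#........
##.......
#.#.#....
##.##..#.
######...
Generation 3: 15 live cells
.........
.#.......
##.......
###......
####.....
#####....
Generation 4: 9 live cells
.........
#........
#........
.#.#.....
.##.#....
#..#.....
Generation 5: 8 live cells
.........
.........
.#.......
##.......
###......
.##......
Population at generation 5: 8

Answer: 8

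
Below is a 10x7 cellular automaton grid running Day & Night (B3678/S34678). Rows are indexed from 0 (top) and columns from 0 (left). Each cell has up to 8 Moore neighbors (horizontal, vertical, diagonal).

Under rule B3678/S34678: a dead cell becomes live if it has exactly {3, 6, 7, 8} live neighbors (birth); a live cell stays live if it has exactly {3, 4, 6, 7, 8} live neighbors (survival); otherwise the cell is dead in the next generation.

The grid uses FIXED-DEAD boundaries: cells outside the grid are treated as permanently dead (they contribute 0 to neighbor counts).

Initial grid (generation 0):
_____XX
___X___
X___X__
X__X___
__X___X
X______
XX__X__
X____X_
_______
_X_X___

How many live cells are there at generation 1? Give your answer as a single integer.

Simulating step by step:
Generation 0 (given above): 17 live cells
Generation 1: 8 live cells
_______
____XX_
___X___
_X_____
_X_____
_______
XX_____
_X_____
_______
_______
Population at generation 1: 8

Answer: 8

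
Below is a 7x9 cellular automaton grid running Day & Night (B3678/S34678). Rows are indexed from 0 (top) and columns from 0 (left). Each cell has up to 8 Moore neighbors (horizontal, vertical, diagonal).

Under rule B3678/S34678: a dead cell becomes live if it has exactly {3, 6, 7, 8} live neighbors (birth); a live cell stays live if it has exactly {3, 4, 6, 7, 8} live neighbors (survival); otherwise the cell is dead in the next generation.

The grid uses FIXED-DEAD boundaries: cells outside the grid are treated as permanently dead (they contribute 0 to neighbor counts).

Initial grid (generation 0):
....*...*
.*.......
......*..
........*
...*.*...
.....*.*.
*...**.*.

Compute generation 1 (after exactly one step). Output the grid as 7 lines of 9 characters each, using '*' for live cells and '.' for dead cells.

Answer: .........
.........
.........
.........
....*.*..
.....*...
.........

Derivation:
Simulating step by step:
Generation 0 (given above): 13 live cells
Generation 1: 3 live cells
(generation 1 grid is the final answer)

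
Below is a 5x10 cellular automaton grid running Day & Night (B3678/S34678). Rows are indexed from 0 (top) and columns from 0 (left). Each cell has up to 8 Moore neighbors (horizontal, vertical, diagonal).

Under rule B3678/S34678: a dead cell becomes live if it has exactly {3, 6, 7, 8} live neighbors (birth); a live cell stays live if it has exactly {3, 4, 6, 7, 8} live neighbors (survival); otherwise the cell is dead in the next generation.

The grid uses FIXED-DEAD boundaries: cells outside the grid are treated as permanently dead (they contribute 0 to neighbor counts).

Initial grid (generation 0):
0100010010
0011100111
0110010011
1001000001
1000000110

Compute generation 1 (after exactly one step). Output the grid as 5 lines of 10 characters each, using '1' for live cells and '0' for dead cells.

Answer: 0011100111
0011111101
0110000101
0010000101
0000000000

Derivation:
Simulating step by step:
Generation 0 (given above): 20 live cells
Generation 1: 20 live cells
(generation 1 grid is the final answer)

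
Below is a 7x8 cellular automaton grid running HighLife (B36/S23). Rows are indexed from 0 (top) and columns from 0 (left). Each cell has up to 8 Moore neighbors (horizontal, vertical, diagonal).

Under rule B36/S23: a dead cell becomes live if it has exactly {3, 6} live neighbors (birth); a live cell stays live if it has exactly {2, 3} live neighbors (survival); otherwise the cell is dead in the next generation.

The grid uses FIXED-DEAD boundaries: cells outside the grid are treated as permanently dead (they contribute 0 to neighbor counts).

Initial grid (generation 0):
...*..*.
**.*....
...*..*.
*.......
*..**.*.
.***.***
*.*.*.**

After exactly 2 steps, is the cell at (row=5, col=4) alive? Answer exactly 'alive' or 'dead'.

Answer: alive

Derivation:
Simulating step by step:
Generation 0 (given above): 23 live cells
Generation 1: 18 live cells
..*.....
...**...
***.....
...***..
*..**.**
*.......
..*.*..*
Generation 2: 15 live cells
...*....
...*....
.**..*..
*....**.
...*..*.
.*..****
........

Cell (5,4) at generation 2: 1 -> alive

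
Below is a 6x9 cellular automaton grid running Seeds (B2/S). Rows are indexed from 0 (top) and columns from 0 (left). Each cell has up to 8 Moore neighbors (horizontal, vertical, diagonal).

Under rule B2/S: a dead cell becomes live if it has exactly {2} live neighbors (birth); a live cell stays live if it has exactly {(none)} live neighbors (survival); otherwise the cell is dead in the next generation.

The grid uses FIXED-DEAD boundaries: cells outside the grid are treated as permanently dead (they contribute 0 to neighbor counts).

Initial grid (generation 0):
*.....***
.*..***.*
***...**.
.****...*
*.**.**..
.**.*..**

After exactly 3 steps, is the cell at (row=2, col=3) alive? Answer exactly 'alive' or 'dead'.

Simulating step by step:
Generation 0 (given above): 29 live cells
Generation 1: 4 live cells
.*..*....
...*.....
.........
.........
.........
*........
Generation 2: 4 live cells
..**.....
..*.*....
.........
.........
.........
.........
Generation 3: 4 live cells
.*..*....
.*.......
...*.....
.........
.........
.........

Cell (2,3) at generation 3: 1 -> alive

Answer: alive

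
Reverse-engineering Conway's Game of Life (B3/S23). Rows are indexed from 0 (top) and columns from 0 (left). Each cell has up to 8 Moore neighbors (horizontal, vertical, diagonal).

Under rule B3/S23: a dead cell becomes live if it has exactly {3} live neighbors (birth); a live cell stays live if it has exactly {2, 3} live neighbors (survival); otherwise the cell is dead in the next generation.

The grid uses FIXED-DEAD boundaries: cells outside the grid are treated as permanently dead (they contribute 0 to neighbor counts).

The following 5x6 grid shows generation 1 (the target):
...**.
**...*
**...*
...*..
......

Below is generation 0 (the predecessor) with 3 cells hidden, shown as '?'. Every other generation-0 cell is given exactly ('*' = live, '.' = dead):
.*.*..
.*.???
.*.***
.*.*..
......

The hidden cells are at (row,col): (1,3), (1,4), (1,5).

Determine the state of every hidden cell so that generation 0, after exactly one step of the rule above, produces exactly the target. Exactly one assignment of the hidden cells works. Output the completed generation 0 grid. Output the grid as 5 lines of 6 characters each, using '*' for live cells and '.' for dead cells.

Answer: .*.*..
.*.**.
.*.***
.*.*..
......

Derivation:
Hidden generation-0 cells (in order): (1,3), (1,4), (1,5).
A hidden cell only influences target cells in its own 3x3 neighborhood. Try each of the 2^3 = 8 assignments, step the completed generation 0 forward once under B3/S23, and compare with the target:
  (1,3)=. (1,4)=. (1,5)=. -> step gives (0,2)='*' but target has '.' -> reject
  (1,3)=. (1,4)=. (1,5)=* -> step gives (0,2)='*' but target has '.' -> reject
  (1,3)=. (1,4)=* (1,5)=. -> step gives (0,2)='*' but target has '.' -> reject
  (1,3)=. (1,4)=* (1,5)=* -> step gives (0,2)='*' but target has '.' -> reject
  (1,3)=* (1,4)=. (1,5)=. -> step gives (0,3)='.' but target has '*' -> reject
  (1,3)=* (1,4)=. (1,5)=* -> step gives (0,3)='.' but target has '*' -> reject
  (1,3)=* (1,4)=* (1,5)=. -> step reproduces the target at every cell -> ACCEPT
  (1,3)=* (1,4)=* (1,5)=* -> step gives (0,4)='.' but target has '*' -> reject
Unique solution: (1,3)=live, (1,4)=live, (1,5)=dead.
Check: live-neighbor counts of every cell in the completed generation 0:
214231
326453
326452
214242
112110
Applying B3/S23 to generation 0 with these counts gives:
...**.
**...*
**...*
...*..
......
which matches the target exactly.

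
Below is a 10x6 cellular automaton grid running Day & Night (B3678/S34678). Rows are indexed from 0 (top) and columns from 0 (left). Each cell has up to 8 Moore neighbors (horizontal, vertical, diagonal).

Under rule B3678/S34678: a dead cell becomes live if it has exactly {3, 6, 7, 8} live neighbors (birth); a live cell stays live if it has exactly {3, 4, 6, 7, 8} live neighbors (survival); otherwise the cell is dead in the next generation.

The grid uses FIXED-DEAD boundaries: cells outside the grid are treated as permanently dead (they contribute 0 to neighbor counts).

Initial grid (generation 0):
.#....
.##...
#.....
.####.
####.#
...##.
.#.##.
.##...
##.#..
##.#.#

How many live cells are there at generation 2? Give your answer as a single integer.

Simulating step by step:
Generation 0 (given above): 27 live cells
Generation 1: 22 live cells
..#...
##....
......
...##.
.####.
#.#..#
...##.
.#..#.
#.#.#.
##..#.
Generation 2: 21 live cells
.#....
......
......
...##.
.##.##
..##..
.#####
..#.##
#....#
.#.#..
Population at generation 2: 21

Answer: 21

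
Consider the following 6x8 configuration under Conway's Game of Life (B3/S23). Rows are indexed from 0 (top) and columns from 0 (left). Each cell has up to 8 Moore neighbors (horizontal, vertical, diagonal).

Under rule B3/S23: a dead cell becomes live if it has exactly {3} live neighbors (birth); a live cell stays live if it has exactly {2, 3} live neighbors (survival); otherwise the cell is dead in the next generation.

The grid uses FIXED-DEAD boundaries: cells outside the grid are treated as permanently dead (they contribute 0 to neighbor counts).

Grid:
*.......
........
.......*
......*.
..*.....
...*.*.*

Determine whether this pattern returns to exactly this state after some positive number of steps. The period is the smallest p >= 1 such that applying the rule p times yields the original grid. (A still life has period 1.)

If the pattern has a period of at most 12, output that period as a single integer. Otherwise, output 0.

Answer: 0

Derivation:
Simulating and comparing each generation to the original:
Gen 0 (original, given above): 7 live cells
Gen 1: 1 live cells, differs from original
Gen 2: 0 live cells, differs from original
Gen 3: 0 live cells, differs from original
Gen 4: 0 live cells, differs from original
Gen 5: 0 live cells, differs from original
Gen 6: 0 live cells, differs from original
Gen 7: 0 live cells, differs from original
Gen 8: 0 live cells, differs from original
Gen 9: 0 live cells, differs from original
Gen 10: 0 live cells, differs from original
Gen 11: 0 live cells, differs from original
Gen 12: 0 live cells, differs from original
No period found within 12 steps.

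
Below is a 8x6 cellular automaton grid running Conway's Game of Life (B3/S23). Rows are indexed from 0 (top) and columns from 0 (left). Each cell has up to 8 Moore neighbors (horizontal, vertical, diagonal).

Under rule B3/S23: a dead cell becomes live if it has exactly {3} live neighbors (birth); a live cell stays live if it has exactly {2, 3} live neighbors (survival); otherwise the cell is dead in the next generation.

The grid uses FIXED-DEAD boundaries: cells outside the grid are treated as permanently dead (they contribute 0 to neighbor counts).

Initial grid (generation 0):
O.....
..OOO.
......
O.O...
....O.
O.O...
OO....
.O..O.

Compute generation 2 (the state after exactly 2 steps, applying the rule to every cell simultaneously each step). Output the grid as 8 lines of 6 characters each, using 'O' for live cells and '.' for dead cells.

Answer: ......
...O..
..O...
..O...
......
.O....
O.....
OO....

Derivation:
Simulating step by step:
Generation 0 (given above): 13 live cells
Generation 1: 10 live cells
...O..
...O..
.OO...
......
...O..
O.....
O.O...
OO....
Generation 2: 7 live cells
(generation 2 grid is the final answer)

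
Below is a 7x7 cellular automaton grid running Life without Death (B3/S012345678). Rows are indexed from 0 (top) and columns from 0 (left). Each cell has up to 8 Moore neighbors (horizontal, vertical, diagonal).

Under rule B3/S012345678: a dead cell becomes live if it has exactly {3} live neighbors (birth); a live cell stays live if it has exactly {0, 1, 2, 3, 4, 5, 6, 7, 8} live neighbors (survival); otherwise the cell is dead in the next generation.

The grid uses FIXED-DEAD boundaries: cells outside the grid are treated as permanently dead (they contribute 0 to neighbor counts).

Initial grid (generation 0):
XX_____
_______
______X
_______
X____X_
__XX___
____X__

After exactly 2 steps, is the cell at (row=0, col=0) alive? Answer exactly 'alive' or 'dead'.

Answer: alive

Derivation:
Simulating step by step:
Generation 0 (given above): 8 live cells
Generation 1: 10 live cells
XX_____
_______
______X
_______
X____X_
__XXX__
___XX__
Generation 2: 14 live cells
XX_____
_______
______X
_______
X__XXX_
__XXXX_
__XXX__

Cell (0,0) at generation 2: 1 -> alive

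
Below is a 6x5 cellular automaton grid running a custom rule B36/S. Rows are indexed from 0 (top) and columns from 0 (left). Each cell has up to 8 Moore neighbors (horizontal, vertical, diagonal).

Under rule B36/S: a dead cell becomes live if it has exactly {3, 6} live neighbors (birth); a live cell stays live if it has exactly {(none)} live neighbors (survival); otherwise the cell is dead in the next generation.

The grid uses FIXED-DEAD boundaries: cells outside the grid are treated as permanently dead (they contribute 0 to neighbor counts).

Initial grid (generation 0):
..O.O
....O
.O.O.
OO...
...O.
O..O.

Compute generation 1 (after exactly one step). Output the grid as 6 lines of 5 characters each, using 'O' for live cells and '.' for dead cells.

Answer: ...O.
..O..
O.O..
.....
OOO..
.....

Derivation:
Simulating step by step:
Generation 0 (given above): 10 live cells
Generation 1: 7 live cells
(generation 1 grid is the final answer)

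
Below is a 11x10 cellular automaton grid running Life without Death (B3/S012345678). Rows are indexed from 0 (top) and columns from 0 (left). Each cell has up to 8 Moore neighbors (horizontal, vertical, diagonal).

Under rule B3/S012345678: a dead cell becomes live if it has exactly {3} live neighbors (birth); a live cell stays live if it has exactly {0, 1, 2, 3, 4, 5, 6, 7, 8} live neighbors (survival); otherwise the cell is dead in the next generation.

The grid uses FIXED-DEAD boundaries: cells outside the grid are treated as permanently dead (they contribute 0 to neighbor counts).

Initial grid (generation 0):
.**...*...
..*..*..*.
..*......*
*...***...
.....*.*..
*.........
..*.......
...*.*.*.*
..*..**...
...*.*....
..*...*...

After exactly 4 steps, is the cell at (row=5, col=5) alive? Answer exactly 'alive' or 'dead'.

Simulating step by step:
Generation 0 (given above): 27 live cells
Generation 1: 38 live cells
.**...*...
..**.*..*.
.****.*..*
*...***...
....**.*..
*.........
..*.......
..****.*.*
..**.**...
..****....
..*...*...
Generation 2: 52 live cells
.***..*...
..**.****.
.****.**.*
***.****..
....**.*..
*.........
.**.*.....
.*****.*.*
.***.**...
.*****....
..*.***...
Generation 3: 66 live cells
.******...
..**.****.
*****.**.*
***.****..
*..***.*..
**.***....
***.**....
******.*.*
****.**...
.*****....
.**.***...
Generation 4: 67 live cells
.******...
*.**.****.
*****.**.*
***.****..
*..***.*..
**.***....
***.**....
******.*.*
****.**...
.*****....
.**.***...

Cell (5,5) at generation 4: 1 -> alive

Answer: alive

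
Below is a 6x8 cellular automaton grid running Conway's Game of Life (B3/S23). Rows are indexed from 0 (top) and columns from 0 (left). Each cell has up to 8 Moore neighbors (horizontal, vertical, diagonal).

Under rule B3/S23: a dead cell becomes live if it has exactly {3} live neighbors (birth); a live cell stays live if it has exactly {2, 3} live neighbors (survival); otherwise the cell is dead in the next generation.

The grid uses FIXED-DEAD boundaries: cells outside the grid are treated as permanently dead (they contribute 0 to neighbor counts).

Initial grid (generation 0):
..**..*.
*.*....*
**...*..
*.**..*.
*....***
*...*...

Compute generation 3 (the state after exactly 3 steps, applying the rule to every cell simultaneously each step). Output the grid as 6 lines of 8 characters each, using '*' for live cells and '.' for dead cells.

Answer: ........
**.**.*.
*..*****
*.****.*
.**...**
........

Derivation:
Simulating step by step:
Generation 0 (given above): 19 live cells
Generation 1: 22 live cells
.***....
*.**..*.
*..*..*.
*.*.*..*
*..*****
.....**.
Generation 2: 16 live cells
.*.*....
*...*...
*...****
*.*....*
.*.*...*
.......*
Generation 3: 21 live cells
(generation 3 grid is the final answer)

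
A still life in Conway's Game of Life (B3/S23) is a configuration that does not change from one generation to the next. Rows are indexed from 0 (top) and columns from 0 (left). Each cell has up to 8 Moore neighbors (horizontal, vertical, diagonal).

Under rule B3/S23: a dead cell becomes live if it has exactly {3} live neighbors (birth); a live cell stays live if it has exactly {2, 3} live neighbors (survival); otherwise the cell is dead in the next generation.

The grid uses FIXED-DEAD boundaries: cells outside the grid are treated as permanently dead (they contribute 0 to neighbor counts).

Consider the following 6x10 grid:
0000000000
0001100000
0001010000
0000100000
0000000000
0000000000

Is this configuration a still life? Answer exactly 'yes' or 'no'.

Answer: yes

Derivation:
Compute generation 1 and compare to generation 0 (given above):
Generation 1:
0000000000
0001100000
0001010000
0000100000
0000000000
0000000000
The grids are IDENTICAL -> still life.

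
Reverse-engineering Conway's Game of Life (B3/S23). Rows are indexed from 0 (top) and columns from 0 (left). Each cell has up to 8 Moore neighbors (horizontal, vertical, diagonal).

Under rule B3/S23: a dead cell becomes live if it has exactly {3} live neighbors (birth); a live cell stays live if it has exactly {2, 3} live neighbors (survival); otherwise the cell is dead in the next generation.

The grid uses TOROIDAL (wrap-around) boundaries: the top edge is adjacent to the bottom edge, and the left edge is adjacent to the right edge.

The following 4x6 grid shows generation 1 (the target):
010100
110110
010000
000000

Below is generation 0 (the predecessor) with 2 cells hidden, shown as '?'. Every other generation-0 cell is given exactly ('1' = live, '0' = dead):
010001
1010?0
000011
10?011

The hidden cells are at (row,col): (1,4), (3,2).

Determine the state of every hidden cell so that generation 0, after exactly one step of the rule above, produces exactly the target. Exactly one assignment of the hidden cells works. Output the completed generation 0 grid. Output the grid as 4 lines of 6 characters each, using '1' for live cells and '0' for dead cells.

Hidden generation-0 cells (in order): (1,4), (3,2).
A hidden cell only influences target cells in its own 3x3 neighborhood. Try each of the 2^2 = 4 assignments, step the completed generation 0 forward once under B3/S23, and compare with the target:
  (1,4)=0 (3,2)=0 -> step gives (0,3)='0' but target has '1' -> reject
  (1,4)=0 (3,2)=1 -> step gives (0,1)='0' but target has '1' -> reject
  (1,4)=1 (3,2)=0 -> step reproduces the target at every cell -> ACCEPT
  (1,4)=1 (3,2)=1 -> step gives (0,1)='0' but target has '1' -> reject
Unique solution: (1,4)=live, (3,2)=dead.
Check: live-neighbor counts of every cell in the completed generation 0:
532345
331335
431446
421245
Applying B3/S23 to generation 0 with these counts gives:
010100
110110
010000
000000
which matches the target exactly.

Answer: 010001
101010
000011
100011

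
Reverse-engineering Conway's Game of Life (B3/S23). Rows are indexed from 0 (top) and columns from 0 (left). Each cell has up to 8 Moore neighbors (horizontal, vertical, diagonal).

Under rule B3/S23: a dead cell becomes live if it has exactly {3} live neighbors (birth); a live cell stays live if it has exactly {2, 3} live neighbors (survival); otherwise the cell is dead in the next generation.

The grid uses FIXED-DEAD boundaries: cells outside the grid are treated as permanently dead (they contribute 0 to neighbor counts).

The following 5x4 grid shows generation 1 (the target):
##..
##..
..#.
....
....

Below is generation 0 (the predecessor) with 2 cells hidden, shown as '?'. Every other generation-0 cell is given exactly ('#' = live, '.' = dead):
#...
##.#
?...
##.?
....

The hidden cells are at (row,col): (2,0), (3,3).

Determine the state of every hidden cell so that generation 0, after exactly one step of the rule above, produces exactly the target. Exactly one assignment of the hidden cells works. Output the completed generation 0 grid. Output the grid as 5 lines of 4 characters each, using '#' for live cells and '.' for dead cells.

Hidden generation-0 cells (in order): (2,0), (3,3).
A hidden cell only influences target cells in its own 3x3 neighborhood. Try each of the 2^2 = 4 assignments, step the completed generation 0 forward once under B3/S23, and compare with the target:
  (2,0)=. (3,3)=. -> step reproduces the target at every cell -> ACCEPT
  (2,0)=. (3,3)=# -> step gives (2,2)='.' but target has '#' -> reject
  (2,0)=# (3,3)=. -> step gives (3,0)='#' but target has '.' -> reject
  (2,0)=# (3,3)=# -> step gives (2,2)='.' but target has '#' -> reject
Unique solution: (2,0)=dead, (3,3)=dead.
Check: live-neighbor counts of every cell in the completed generation 0:
2321
2220
4431
1110
2210
Applying B3/S23 to generation 0 with these counts gives:
##..
##..
..#.
....
....
which matches the target exactly.

Answer: #...
##.#
....
##..
....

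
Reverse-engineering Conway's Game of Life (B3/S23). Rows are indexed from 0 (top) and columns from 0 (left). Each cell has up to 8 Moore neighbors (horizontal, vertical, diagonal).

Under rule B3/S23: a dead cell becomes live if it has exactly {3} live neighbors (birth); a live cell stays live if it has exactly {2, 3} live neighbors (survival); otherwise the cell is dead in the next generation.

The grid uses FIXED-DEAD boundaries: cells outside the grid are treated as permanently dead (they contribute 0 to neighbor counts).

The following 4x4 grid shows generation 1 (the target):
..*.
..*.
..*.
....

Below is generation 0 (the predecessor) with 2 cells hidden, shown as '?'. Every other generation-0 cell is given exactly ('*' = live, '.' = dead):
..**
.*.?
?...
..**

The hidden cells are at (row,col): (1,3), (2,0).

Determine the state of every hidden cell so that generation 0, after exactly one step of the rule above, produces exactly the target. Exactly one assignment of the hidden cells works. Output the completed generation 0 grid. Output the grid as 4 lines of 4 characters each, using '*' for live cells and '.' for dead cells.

Hidden generation-0 cells (in order): (1,3), (2,0).
A hidden cell only influences target cells in its own 3x3 neighborhood. Try each of the 2^2 = 4 assignments, step the completed generation 0 forward once under B3/S23, and compare with the target:
  (1,3)=. (2,0)=. -> step reproduces the target at every cell -> ACCEPT
  (1,3)=. (2,0)=* -> step gives (1,1)='*' but target has '.' -> reject
  (1,3)=* (2,0)=. -> step gives (0,3)='*' but target has '.' -> reject
  (1,3)=* (2,0)=* -> step gives (0,3)='*' but target has '.' -> reject
Unique solution: (1,3)=dead, (2,0)=dead.
Check: live-neighbor counts of every cell in the completed generation 0:
1221
1132
1232
0111
Applying B3/S23 to generation 0 with these counts gives:
..*.
..*.
..*.
....
which matches the target exactly.

Answer: ..**
.*..
....
..**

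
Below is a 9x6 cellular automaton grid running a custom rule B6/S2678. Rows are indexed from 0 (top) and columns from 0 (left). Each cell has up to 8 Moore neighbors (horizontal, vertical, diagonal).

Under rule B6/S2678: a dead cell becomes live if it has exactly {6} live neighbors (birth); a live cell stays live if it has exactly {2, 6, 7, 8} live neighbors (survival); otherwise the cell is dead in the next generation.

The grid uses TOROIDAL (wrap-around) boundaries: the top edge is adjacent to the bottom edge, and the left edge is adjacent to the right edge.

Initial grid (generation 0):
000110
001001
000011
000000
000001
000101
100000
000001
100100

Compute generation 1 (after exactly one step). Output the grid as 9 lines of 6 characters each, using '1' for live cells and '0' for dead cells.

Simulating step by step:
Generation 0 (given above): 13 live cells
Generation 1: 6 live cells
(generation 1 grid is the final answer)

Answer: 000000
000000
000011
000000
000000
000001
100000
000001
000100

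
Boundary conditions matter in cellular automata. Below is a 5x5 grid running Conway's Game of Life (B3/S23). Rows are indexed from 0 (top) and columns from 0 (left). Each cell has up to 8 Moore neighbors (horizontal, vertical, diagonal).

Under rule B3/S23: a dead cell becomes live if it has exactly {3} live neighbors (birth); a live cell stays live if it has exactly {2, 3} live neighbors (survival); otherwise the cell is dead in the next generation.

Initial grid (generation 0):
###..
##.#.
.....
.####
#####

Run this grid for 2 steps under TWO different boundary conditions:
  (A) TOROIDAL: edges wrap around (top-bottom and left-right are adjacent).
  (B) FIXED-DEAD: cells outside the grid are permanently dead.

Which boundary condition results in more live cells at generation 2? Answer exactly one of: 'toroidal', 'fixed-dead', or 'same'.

Answer: fixed-dead

Derivation:
Under TOROIDAL boundary, generation 2:
.....
.....
.....
.....
.....
Population = 0

Under FIXED-DEAD boundary, generation 2:
.#...
#....
##...
##.##
.....
Population = 8

Comparison: toroidal=0, fixed-dead=8 -> fixed-dead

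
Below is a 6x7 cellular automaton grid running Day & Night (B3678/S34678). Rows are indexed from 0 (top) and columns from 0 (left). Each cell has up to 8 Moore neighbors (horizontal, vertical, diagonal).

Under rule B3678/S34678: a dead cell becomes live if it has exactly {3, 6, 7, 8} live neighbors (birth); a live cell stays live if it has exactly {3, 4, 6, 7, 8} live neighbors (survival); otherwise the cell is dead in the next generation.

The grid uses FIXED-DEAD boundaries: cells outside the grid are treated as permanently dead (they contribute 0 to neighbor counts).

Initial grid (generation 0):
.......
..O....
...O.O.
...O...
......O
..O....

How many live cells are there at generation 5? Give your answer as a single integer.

Simulating step by step:
Generation 0 (given above): 6 live cells
Generation 1: 3 live cells
.......
.......
..O.O..
....O..
.......
.......
Generation 2: 2 live cells
.......
.......
...O...
...O...
.......
.......
Generation 3: 0 live cells
.......
.......
.......
.......
.......
.......
Generation 4: 0 live cells
.......
.......
.......
.......
.......
.......
Generation 5: 0 live cells
.......
.......
.......
.......
.......
.......
Population at generation 5: 0

Answer: 0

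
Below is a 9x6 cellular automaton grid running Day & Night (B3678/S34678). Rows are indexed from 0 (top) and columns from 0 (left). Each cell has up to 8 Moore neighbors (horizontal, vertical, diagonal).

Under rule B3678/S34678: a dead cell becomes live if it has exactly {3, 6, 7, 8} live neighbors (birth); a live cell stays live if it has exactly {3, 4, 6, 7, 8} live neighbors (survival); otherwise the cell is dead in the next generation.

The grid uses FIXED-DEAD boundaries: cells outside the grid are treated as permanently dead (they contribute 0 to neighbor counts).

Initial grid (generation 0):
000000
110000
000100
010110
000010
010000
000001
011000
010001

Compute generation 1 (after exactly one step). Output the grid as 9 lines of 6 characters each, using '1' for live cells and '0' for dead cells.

Answer: 000000
000000
110010
001110
001100
000000
011000
000000
001000

Derivation:
Simulating step by step:
Generation 0 (given above): 13 live cells
Generation 1: 11 live cells
(generation 1 grid is the final answer)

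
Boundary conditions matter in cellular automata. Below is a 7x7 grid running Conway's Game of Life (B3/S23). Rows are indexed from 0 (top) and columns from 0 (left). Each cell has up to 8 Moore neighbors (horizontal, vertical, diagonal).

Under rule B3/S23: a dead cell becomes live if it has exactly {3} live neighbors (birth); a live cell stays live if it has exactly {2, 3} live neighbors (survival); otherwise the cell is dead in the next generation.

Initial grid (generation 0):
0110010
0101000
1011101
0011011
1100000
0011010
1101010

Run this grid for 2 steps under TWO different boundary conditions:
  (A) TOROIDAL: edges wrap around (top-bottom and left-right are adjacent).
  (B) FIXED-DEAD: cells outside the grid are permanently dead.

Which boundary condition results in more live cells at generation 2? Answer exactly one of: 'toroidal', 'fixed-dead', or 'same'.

Answer: toroidal

Derivation:
Under TOROIDAL boundary, generation 2:
1000000
0000010
1000000
0100010
0000101
1110000
0011001
Population = 13

Under FIXED-DEAD boundary, generation 2:
0100000
0100000
0000001
0000000
0000111
0000100
0010000
Population = 8

Comparison: toroidal=13, fixed-dead=8 -> toroidal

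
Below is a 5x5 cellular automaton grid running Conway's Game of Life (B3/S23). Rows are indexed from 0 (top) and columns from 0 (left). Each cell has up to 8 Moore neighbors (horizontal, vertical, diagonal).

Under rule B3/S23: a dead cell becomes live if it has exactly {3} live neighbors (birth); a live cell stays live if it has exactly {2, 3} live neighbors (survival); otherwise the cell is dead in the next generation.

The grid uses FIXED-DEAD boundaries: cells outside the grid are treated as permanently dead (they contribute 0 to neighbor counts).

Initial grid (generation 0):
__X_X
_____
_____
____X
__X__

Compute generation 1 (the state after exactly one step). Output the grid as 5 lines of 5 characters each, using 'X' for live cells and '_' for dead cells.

Simulating step by step:
Generation 0 (given above): 4 live cells
Generation 1: 0 live cells
(generation 1 grid is the final answer)

Answer: _____
_____
_____
_____
_____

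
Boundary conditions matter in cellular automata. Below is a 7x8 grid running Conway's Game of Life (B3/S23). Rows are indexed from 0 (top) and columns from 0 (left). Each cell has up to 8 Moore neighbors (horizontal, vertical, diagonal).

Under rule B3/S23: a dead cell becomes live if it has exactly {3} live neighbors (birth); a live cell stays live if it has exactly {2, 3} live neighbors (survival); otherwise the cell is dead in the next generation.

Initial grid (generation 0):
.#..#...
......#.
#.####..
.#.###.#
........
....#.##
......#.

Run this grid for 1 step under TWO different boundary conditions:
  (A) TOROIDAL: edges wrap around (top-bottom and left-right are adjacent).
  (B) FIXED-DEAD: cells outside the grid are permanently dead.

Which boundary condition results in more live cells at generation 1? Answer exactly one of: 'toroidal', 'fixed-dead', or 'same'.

Under TOROIDAL boundary, generation 1:
.....#..
.##.....
###....#
##...##.
#..#...#
.....###
......##
Population = 19

Under FIXED-DEAD boundary, generation 1:
........
.##.....
.##.....
.#...##.
...#...#
.....###
.....###
Population = 15

Comparison: toroidal=19, fixed-dead=15 -> toroidal

Answer: toroidal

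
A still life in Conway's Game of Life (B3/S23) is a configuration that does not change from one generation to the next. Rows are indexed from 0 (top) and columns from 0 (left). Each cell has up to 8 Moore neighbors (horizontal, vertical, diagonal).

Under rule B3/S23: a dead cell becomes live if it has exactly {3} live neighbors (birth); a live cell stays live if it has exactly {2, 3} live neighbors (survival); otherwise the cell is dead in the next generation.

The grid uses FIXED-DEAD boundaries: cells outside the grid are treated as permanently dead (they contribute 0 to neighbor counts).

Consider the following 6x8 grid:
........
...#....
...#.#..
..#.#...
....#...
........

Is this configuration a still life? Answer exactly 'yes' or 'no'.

Answer: no

Derivation:
Compute generation 1 and compare to generation 0 (given above):
Generation 1:
........
....#...
..##....
....##..
...#....
........
Cell (1,3) differs: gen0=1 vs gen1=0 -> NOT a still life.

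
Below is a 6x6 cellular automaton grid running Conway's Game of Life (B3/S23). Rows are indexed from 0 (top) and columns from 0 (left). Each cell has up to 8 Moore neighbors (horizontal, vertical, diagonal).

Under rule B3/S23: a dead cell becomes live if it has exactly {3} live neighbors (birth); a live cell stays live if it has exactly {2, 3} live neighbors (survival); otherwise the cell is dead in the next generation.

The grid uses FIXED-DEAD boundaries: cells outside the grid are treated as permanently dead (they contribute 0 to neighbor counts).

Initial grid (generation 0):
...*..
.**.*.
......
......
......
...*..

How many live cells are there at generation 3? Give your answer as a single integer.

Simulating step by step:
Generation 0 (given above): 5 live cells
Generation 1: 4 live cells
..**..
..**..
......
......
......
......
Generation 2: 4 live cells
..**..
..**..
......
......
......
......
Generation 3: 4 live cells
..**..
..**..
......
......
......
......
Population at generation 3: 4

Answer: 4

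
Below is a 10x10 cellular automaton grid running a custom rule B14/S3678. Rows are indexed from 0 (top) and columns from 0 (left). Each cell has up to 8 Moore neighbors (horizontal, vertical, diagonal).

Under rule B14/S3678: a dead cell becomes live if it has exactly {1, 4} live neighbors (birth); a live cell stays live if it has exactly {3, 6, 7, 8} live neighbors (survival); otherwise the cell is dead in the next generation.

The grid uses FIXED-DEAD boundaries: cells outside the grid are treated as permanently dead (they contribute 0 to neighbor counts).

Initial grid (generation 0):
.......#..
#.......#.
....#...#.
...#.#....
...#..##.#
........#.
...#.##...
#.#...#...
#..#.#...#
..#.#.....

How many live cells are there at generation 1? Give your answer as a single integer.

Simulating step by step:
Generation 0 (given above): 24 live cells
Generation 1: 32 live cells
##....#..#
.#.####...
###...#...
....#.....
..........
......##..
#.......##
....###.##
.#.#...##.
#.....#.##
Population at generation 1: 32

Answer: 32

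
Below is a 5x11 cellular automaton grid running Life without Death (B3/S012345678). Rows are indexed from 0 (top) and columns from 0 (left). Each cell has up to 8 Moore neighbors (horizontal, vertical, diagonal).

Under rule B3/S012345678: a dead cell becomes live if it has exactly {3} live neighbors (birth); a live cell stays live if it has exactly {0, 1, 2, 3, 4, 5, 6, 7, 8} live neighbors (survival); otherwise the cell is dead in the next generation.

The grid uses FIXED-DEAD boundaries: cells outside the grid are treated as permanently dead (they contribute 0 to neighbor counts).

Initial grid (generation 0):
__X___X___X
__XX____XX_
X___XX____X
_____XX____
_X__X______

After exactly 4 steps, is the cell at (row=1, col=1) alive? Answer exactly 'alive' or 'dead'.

Answer: alive

Derivation:
Simulating step by step:
Generation 0 (given above): 15 live cells
Generation 1: 25 live cells
__XX__X__XX
_XXXXX__XXX
X__XXXX__XX
_____XX____
_X__XX_____
Generation 2: 34 live cells
_XXX_XX_XXX
_XXXXX_XXXX
XX_XXXXXXXX
___X_XX____
_X__XXX____
Generation 3: 38 live cells
_XXX_XX_XXX
_XXXXX_XXXX
XX_XXXXXXXX
XX_X_XX_XX_
_X__XXX____
Generation 4: 42 live cells
_XXX_XX_XXX
_XXXXX_XXXX
XX_XXXXXXXX
XX_X_XX_XXX
XXX_XXXX___

Cell (1,1) at generation 4: 1 -> alive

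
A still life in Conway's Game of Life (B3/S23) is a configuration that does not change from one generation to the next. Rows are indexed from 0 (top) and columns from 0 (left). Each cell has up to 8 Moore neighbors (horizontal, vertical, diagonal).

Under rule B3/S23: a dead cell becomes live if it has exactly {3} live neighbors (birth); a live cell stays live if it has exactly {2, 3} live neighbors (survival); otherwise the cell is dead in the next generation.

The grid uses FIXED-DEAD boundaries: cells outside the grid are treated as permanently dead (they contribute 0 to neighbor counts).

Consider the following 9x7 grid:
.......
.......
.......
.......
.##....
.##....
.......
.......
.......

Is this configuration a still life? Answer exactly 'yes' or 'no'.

Compute generation 1 and compare to generation 0 (given above):
Generation 1:
.......
.......
.......
.......
.##....
.##....
.......
.......
.......
The grids are IDENTICAL -> still life.

Answer: yes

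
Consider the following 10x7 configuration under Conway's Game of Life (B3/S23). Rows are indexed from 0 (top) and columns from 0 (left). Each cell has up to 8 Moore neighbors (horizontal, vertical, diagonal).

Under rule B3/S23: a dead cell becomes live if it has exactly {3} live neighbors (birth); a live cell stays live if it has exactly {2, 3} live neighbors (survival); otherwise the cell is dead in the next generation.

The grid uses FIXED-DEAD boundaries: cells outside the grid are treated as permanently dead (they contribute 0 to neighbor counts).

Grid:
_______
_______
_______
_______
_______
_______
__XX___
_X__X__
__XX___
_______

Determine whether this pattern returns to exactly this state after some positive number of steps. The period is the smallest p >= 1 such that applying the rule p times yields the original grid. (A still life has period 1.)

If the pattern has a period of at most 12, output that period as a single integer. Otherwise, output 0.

Simulating and comparing each generation to the original:
Gen 0 (original, given above): 6 live cells
Gen 1: 6 live cells, MATCHES original -> period = 1

Answer: 1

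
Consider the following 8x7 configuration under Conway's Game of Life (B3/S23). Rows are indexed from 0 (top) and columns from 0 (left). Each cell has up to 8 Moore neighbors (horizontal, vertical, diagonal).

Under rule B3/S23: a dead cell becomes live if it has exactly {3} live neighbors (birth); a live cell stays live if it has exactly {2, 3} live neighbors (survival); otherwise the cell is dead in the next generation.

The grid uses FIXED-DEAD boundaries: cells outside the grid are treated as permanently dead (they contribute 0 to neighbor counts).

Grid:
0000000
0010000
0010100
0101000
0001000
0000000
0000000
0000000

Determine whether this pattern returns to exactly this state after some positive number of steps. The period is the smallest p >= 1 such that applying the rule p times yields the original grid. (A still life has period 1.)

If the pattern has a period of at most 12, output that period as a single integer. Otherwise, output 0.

Answer: 2

Derivation:
Simulating and comparing each generation to the original:
Gen 0 (original, given above): 6 live cells
Gen 1: 6 live cells, differs from original
Gen 2: 6 live cells, MATCHES original -> period = 2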